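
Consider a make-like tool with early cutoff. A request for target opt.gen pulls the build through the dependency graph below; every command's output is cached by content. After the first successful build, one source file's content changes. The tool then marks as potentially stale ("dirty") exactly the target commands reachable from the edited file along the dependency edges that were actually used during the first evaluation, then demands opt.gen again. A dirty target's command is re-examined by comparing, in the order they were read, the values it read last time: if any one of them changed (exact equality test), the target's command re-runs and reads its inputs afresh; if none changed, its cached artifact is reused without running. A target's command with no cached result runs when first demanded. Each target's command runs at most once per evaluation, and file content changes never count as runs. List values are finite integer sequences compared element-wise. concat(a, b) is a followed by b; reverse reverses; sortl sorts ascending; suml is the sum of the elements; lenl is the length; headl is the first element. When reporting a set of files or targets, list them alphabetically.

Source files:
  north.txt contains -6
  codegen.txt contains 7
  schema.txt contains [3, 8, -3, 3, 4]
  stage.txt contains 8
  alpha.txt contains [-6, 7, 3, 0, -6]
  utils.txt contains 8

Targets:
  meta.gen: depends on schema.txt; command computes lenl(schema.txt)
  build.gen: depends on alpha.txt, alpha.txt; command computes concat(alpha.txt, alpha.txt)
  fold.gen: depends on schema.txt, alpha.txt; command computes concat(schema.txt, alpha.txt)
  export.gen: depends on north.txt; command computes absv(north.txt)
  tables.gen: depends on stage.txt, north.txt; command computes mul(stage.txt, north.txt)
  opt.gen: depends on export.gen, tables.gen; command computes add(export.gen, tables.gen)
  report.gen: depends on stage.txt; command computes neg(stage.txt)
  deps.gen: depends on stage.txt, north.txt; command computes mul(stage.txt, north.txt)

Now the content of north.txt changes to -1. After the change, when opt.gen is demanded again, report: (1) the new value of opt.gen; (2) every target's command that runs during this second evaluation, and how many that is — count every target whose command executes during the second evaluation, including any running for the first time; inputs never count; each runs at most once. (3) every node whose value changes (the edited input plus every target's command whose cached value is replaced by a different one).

Demanding opt.gen again yields -7.
3 target commands run: export.gen, opt.gen, tables.gen.
The nodes whose values change: export.gen, north.txt, opt.gen, tables.gen.

First demand of the output computes:
  export.gen = absv(-6) = 6
  tables.gen = mul(8, -6) = -48
  opt.gen = add(6, -48) = -42

After the edit, cleaning proceeds:
  export.gen: a read changed (north.txt -6->-1) — executes, giving 1.
  tables.gen: a read changed (north.txt -6->-1) — executes, giving -8.
  opt.gen: a read changed (export.gen 6->1; tables.gen -48->-8) — executes, giving -7.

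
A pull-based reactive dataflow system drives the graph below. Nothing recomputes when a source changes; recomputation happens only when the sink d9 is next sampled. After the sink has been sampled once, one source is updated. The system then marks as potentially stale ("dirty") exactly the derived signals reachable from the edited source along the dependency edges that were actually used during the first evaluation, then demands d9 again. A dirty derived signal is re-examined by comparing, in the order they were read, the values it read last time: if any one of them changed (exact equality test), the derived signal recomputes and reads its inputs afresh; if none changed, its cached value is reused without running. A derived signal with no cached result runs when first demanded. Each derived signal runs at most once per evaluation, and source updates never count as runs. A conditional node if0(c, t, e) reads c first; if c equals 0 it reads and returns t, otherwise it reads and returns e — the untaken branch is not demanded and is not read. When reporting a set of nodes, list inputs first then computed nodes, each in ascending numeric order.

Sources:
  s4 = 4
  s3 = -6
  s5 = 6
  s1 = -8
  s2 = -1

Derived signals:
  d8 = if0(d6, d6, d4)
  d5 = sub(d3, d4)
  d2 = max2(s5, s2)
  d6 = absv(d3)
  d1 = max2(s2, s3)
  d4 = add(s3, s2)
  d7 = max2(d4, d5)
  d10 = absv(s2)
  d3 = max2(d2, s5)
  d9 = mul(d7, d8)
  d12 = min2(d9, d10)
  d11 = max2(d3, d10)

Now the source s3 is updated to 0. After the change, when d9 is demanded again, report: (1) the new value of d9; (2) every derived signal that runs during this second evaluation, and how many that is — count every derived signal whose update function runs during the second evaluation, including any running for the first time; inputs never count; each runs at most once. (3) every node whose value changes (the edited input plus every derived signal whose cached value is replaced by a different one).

New value of d9: -7.
Derived signals that run: d4, d5, d7, d8, d9 — 5 in total.
Values that change: s3, d4, d5, d7, d8, d9.

First evaluation (everything demanded from the output):
  d2 = max2(6, -1) = 6
  d3 = max2(6, 6) = 6
  d4 = add(-6, -1) = -7
  d5 = sub(6, -7) = 13
  d6 = absv(6) = 6
  d7 = max2(-7, 13) = 13
  d8 = if0(d6=6 -> else branch d4) = -7
  d9 = mul(13, -7) = -91

Propagation after the edit:
  d4: runs — s3 -6->0; result -1.
  d5: runs — d4 -7->-1; result 7.
  d7: runs — d4 -7->-1; d5 13->7; result 7.
  d8: runs — d4 -7->-1; result -1.
  d9: runs — d7 13->7; d8 -7->-1; result -7.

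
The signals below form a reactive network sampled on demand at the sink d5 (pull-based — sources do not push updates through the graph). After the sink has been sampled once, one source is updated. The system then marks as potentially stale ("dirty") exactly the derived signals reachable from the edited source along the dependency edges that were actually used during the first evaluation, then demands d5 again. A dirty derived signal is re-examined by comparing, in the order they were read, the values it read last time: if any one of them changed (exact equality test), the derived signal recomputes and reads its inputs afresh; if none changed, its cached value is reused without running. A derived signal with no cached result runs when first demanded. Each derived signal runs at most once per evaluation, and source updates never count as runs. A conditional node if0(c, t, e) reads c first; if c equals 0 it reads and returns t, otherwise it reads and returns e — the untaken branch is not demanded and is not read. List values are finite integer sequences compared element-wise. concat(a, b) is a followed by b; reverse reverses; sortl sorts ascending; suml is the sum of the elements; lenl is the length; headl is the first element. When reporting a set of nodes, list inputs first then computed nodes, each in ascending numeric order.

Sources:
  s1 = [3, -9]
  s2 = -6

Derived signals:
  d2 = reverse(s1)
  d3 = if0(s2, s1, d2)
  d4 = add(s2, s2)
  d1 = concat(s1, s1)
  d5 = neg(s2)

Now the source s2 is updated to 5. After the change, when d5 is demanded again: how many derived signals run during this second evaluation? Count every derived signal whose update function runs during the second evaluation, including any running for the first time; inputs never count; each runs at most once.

Run set: d5 (1 run).

Initial pass — values computed on the first demand:
  d5 = neg(-6) = 6

Second demand — change propagation:
  d5: re-runs because s2 -6->5; new result -5.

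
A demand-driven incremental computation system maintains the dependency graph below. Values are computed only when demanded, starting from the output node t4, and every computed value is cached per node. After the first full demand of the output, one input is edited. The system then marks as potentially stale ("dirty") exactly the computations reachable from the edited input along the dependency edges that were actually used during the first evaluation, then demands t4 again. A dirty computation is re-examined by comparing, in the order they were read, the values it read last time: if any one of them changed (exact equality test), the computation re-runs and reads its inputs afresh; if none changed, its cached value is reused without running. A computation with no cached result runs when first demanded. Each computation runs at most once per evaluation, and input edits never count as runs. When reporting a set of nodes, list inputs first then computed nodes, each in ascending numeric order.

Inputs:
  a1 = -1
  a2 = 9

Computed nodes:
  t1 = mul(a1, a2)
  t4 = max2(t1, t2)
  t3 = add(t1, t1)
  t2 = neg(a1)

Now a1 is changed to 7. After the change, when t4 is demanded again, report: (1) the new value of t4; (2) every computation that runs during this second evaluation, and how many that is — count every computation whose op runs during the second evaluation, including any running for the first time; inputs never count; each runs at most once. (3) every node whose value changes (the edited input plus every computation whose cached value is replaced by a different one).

First evaluation (everything demanded from the output):
  t1 = mul(-1, 9) = -9
  t2 = neg(-1) = 1
  t4 = max2(-9, 1) = 1

Propagation after the edit:
  t1: runs — a1 -1->7; result 63.
  t2: runs — a1 -1->7; result -7.
  t4: runs — t1 -9->63; t2 1->-7; result 63.

New value of t4: 63.
Computations that run: t1, t2, t4 — 3 in total.
Values that change: a1, t1, t2, t4.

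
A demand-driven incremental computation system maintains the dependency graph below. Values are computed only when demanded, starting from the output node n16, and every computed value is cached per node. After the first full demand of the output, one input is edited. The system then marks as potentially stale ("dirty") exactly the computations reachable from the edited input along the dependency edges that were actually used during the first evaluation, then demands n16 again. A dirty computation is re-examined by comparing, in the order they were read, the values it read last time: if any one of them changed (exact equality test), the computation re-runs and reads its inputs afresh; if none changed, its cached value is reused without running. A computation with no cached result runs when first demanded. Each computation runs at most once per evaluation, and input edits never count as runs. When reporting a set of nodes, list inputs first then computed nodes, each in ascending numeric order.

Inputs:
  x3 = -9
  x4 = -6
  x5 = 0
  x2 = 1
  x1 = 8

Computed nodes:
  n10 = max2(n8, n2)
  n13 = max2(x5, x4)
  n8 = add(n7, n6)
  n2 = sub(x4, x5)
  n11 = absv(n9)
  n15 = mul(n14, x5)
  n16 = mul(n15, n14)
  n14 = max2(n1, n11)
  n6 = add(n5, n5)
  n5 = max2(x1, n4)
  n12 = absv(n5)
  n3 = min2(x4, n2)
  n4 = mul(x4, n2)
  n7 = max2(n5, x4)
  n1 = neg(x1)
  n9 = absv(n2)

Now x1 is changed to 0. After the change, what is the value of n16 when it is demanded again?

First evaluation (everything demanded from the output):
  n1 = neg(8) = -8
  n2 = sub(-6, 0) = -6
  n9 = absv(-6) = 6
  n11 = absv(6) = 6
  n14 = max2(-8, 6) = 6
  n15 = mul(6, 0) = 0
  n16 = mul(0, 6) = 0

Propagation after the edit:
  n1: runs — x1 8->0; result 0.
  n14: runs — n1 -8->0; result 6 (same value as before).
  n15: checked — values it read are unchanged (n14 unchanged, x5 unchanged); reused cached 0 without running.
  n16: checked — values it read are unchanged (n15 unchanged, n14 unchanged); reused cached 0 without running.

Key observation: the change is absorbed at n14 — it re-runs but produces the same value, and the output's value is unchanged.

New value of n16: 0.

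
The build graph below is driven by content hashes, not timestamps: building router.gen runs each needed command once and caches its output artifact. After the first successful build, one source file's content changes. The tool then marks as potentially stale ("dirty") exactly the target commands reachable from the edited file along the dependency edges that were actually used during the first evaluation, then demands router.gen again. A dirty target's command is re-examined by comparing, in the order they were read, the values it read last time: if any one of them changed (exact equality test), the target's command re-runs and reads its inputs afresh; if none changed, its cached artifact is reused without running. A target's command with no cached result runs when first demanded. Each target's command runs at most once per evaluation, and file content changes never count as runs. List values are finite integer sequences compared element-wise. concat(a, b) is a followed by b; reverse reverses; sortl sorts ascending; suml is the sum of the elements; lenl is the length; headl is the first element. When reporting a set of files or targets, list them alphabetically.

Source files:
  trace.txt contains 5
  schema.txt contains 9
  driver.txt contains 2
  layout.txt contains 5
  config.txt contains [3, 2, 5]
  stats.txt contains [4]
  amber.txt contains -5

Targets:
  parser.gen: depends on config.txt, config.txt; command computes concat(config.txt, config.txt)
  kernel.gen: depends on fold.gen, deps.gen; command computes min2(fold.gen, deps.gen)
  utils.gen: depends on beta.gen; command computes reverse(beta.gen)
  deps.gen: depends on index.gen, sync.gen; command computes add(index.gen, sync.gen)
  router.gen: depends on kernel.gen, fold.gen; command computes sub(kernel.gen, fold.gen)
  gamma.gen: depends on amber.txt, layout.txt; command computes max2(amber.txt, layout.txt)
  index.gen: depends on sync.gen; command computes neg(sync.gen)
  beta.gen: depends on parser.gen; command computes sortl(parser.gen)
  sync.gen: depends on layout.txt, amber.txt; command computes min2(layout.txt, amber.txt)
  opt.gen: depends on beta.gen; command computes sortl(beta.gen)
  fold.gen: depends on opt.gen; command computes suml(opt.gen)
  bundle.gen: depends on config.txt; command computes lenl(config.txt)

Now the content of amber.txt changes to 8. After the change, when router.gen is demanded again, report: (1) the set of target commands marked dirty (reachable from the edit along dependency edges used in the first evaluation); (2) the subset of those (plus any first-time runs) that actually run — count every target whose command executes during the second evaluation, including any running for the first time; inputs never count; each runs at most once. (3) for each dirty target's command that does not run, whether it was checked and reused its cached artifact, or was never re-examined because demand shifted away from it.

Initial pass — values computed on the first demand:
  parser.gen = concat([3, 2, 5], [3, 2, 5]) = [3, 2, 5, 3, 2, 5]
  beta.gen = sortl([3, 2, 5, 3, 2, 5]) = [2, 2, 3, 3, 5, 5]
  opt.gen = sortl([2, 2, 3, 3, 5, 5]) = [2, 2, 3, 3, 5, 5]
  fold.gen = suml([2, 2, 3, 3, 5, 5]) = 20
  sync.gen = min2(5, -5) = -5
  index.gen = neg(-5) = 5
  deps.gen = add(5, -5) = 0
  kernel.gen = min2(20, 0) = 0
  router.gen = sub(0, 20) = -20

Second demand — change propagation:
  sync.gen: re-runs because amber.txt -5->8; new result 5.
  index.gen: re-runs because sync.gen -5->5; new result -5.
  deps.gen: re-runs because index.gen 5->-5; sync.gen -5->5; new result 0 (unchanged).
  kernel.gen: re-examined; everything it read last time is the same (fold.gen unchanged, deps.gen unchanged) — cache 0 kept, no run.
  router.gen: re-examined; everything it read last time is the same (kernel.gen unchanged, fold.gen unchanged) — cache -20 kept, no run.

The important point: deps.gen recomputes to an identical value, and the output ends up unchanged.

Dirty set: deps.gen, index.gen, kernel.gen, router.gen, sync.gen.
Run set: deps.gen, index.gen, sync.gen (3 run).
Re-examined without running (cache reused): kernel.gen, router.gen.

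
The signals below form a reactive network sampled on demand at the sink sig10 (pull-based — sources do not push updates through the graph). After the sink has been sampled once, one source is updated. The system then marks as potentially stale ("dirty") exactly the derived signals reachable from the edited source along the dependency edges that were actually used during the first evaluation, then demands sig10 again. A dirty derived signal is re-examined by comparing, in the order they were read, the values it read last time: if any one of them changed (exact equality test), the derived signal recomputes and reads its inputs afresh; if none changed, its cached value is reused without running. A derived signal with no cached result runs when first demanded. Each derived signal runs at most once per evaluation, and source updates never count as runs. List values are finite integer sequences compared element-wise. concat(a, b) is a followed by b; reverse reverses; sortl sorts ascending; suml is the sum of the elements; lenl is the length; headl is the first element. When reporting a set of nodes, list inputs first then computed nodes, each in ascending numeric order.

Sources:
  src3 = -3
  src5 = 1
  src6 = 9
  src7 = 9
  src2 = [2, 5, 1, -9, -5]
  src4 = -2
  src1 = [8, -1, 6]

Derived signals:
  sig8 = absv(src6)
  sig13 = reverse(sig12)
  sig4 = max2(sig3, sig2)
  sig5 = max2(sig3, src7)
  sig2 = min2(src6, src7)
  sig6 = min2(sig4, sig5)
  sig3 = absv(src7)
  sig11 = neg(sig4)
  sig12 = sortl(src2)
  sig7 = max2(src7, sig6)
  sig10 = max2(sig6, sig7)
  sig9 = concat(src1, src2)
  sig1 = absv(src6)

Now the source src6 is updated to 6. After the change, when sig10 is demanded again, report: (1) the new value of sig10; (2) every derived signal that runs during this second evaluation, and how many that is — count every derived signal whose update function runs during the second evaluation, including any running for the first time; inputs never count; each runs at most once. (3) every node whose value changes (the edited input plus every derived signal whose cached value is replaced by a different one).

sig10 now evaluates to 9.
Run set: sig2, sig4 (2 run).
Changed values: src6, sig2.
The important point: sig4 recomputes to an identical value, and the output ends up unchanged.

Initial pass — values computed on the first demand:
  sig2 = min2(9, 9) = 9
  sig3 = absv(9) = 9
  sig4 = max2(9, 9) = 9
  sig5 = max2(9, 9) = 9
  sig6 = min2(9, 9) = 9
  sig7 = max2(9, 9) = 9
  sig10 = max2(9, 9) = 9

Second demand — change propagation:
  sig2: re-runs because src6 9->6; new result 6.
  sig4: re-runs because sig2 9->6; new result 9 (unchanged).
  sig6: re-examined; everything it read last time is the same (sig4 unchanged, sig5 unchanged) — cache 9 kept, no run.
  sig7: re-examined; everything it read last time is the same (src7 unchanged, sig6 unchanged) — cache 9 kept, no run.
  sig10: re-examined; everything it read last time is the same (sig6 unchanged, sig7 unchanged) — cache 9 kept, no run.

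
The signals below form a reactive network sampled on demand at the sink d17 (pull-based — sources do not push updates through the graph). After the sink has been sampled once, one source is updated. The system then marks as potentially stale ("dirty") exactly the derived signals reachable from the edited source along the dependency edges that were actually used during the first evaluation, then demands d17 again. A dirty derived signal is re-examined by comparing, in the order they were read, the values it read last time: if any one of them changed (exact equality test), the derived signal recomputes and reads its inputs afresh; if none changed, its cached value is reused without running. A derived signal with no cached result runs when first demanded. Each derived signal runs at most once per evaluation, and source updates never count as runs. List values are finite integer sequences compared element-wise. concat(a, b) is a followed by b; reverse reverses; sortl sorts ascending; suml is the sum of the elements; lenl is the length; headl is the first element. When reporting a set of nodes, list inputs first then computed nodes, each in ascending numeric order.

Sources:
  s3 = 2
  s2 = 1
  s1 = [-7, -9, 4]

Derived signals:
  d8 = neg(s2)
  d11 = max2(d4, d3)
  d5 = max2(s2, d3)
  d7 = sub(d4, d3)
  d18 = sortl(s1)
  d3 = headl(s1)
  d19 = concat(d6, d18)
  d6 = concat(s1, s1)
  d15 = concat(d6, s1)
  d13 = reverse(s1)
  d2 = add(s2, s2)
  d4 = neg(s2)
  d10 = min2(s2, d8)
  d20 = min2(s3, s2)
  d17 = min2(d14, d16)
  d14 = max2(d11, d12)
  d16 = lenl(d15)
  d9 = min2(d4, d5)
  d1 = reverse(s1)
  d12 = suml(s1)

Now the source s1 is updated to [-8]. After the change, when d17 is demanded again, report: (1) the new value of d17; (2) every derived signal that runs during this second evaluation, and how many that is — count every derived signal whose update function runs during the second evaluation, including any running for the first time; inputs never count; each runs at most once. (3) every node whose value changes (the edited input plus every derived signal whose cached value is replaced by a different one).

d17 now evaluates to -1.
Run set: d3, d6, d11, d12, d14, d15, d16, d17 (8 run).
Changed values: s1, d3, d6, d12, d15, d16.

Initial pass — values computed on the first demand:
  d3 = headl([-7, -9, 4]) = -7
  d4 = neg(1) = -1
  d6 = concat([-7, -9, 4], [-7, -9, 4]) = [-7, -9, 4, -7, -9, 4]
  d11 = max2(-1, -7) = -1
  d12 = suml([-7, -9, 4]) = -12
  d14 = max2(-1, -12) = -1
  d15 = concat([-7, -9, 4, -7, -9, 4], [-7, -9, 4]) = [-7, -9, 4, -7, -9, 4, -7, -9, 4]
  d16 = lenl([-7, -9, 4, -7, -9, 4, -7, -9, 4]) = 9
  d17 = min2(-1, 9) = -1

Second demand — change propagation:
  d3: re-runs because s1 [-7, -9, 4]->[-8]; new result -8.
  d6: re-runs because s1 [-7, -9, 4]->[-8]; s1 [-7, -9, 4]->[-8]; new result [-8, -8].
  d11: re-runs because d3 -7->-8; new result -1 (unchanged).
  d12: re-runs because s1 [-7, -9, 4]->[-8]; new result -8.
  d14: re-runs because d12 -12->-8; new result -1 (unchanged).
  d15: re-runs because d6 [-7, -9, 4, -7, -9, 4]->[-8, -8]; s1 [-7, -9, 4]->[-8]; new result [-8, -8, -8].
  d16: re-runs because d15 [-7, -9, 4, -7, -9, 4, -7, -9, 4]->[-8, -8, -8]; new result 3.
  d17: re-runs because d16 9->3; new result -1 (unchanged).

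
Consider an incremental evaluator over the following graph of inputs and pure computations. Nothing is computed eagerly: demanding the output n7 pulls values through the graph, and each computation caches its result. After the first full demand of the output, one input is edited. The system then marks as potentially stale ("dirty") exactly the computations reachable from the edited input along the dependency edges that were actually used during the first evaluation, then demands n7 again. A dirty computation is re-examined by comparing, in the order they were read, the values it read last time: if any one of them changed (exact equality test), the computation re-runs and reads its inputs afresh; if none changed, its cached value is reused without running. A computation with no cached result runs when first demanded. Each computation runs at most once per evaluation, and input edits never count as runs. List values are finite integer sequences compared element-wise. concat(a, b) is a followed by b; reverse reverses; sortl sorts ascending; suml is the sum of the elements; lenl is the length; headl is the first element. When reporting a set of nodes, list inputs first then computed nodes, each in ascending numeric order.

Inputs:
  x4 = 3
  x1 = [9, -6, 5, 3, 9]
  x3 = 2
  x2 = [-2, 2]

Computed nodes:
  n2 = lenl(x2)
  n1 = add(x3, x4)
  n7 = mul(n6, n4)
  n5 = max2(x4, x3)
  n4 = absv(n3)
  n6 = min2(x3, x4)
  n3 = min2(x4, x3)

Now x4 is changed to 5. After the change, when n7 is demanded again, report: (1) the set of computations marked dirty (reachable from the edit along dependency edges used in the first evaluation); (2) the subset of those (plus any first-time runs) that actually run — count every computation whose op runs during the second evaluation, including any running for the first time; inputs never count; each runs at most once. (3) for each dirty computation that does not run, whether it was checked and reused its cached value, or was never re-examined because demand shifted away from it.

Dirty set: n3, n4, n6, n7.
Run set: n3, n6 (2 run).
Re-examined without running (cache reused): n4, n7.
The important point: at n4 every value read last time is unchanged, so the dirty flag clears without a run.

Initial pass — values computed on the first demand:
  n3 = min2(3, 2) = 2
  n4 = absv(2) = 2
  n6 = min2(2, 3) = 2
  n7 = mul(2, 2) = 4

Second demand — change propagation:
  n3: re-runs because x4 3->5; new result 2 (unchanged).
  n4: re-examined; everything it read last time is the same (n3 unchanged) — cache 2 kept, no run.
  n6: re-runs because x4 3->5; new result 2 (unchanged).
  n7: re-examined; everything it read last time is the same (n6 unchanged, n4 unchanged) — cache 4 kept, no run.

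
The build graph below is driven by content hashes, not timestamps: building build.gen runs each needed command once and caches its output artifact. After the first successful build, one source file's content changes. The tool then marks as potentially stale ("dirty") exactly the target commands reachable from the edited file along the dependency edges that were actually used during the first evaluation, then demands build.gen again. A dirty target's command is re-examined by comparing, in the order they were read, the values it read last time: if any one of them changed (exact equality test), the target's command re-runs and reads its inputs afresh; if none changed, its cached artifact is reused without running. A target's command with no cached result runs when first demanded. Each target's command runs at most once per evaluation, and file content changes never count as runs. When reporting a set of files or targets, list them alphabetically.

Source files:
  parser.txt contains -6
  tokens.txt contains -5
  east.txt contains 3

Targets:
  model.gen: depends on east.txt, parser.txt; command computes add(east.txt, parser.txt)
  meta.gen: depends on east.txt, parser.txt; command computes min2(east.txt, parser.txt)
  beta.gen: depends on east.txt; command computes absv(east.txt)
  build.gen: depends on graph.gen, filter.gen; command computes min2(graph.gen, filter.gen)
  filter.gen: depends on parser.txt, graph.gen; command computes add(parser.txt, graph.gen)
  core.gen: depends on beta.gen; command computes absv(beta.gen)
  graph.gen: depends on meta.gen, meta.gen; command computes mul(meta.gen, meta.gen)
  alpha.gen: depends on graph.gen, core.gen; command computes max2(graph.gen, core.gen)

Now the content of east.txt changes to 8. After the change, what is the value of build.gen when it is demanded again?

Initial pass — values computed on the first demand:
  meta.gen = min2(3, -6) = -6
  graph.gen = mul(-6, -6) = 36
  filter.gen = add(-6, 36) = 30
  build.gen = min2(36, 30) = 30

Second demand — change propagation:
  meta.gen: re-runs because east.txt 3->8; new result -6 (unchanged).
  graph.gen: re-examined; everything it read last time is the same (meta.gen unchanged, meta.gen unchanged) — cache 36 kept, no run.
  filter.gen: re-examined; everything it read last time is the same (parser.txt unchanged, graph.gen unchanged) — cache 30 kept, no run.
  build.gen: re-examined; everything it read last time is the same (graph.gen unchanged, filter.gen unchanged) — cache 30 kept, no run.

The important point: meta.gen recomputes to an identical value, and the output ends up unchanged.

build.gen now evaluates to 30.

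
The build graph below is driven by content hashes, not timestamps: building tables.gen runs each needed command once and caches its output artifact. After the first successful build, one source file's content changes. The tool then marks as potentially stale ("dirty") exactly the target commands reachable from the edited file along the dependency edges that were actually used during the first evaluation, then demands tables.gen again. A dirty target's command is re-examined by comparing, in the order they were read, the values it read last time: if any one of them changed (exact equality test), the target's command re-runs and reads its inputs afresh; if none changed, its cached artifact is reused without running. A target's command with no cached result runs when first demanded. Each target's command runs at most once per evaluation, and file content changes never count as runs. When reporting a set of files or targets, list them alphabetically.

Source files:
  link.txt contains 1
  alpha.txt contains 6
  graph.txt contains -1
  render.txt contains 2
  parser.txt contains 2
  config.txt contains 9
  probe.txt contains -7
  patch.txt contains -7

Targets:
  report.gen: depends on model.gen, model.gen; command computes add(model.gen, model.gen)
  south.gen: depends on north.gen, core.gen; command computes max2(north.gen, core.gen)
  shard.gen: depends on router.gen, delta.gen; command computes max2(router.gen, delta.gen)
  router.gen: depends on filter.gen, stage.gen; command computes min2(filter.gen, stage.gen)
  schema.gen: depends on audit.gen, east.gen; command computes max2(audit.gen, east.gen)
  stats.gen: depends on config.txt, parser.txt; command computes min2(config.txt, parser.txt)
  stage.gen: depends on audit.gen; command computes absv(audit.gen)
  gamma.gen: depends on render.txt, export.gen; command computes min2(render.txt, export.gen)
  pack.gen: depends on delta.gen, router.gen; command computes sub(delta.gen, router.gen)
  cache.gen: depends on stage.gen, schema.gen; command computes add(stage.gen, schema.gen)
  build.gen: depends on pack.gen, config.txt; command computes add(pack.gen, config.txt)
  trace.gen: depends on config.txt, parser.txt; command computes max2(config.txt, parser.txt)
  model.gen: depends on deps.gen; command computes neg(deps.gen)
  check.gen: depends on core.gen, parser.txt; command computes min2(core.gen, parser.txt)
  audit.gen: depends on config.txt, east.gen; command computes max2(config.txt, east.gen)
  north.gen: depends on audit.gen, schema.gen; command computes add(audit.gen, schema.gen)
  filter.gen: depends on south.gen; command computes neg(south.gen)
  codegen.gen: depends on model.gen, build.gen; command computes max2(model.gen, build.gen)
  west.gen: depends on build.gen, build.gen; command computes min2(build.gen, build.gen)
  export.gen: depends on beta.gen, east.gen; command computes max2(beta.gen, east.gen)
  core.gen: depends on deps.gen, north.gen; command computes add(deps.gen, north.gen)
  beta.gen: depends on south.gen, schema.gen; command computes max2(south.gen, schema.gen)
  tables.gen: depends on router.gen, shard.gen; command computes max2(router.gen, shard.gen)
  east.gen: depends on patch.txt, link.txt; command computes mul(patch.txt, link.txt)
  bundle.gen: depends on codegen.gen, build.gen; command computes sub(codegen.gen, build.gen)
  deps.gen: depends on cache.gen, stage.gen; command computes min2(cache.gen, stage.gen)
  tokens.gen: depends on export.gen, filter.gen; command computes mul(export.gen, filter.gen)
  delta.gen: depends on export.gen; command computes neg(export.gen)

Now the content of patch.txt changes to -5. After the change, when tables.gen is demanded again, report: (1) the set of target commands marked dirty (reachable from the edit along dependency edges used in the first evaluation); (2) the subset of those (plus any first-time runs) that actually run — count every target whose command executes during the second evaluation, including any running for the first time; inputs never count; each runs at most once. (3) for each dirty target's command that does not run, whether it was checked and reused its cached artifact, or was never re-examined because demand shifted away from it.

Initial pass — values computed on the first demand:
  east.gen = mul(-7, 1) = -7
  audit.gen = max2(9, -7) = 9
  schema.gen = max2(9, -7) = 9
  north.gen = add(9, 9) = 18
  stage.gen = absv(9) = 9
  cache.gen = add(9, 9) = 18
  deps.gen = min2(18, 9) = 9
  core.gen = add(9, 18) = 27
  south.gen = max2(18, 27) = 27
  beta.gen = max2(27, 9) = 27
  export.gen = max2(27, -7) = 27
  delta.gen = neg(27) = -27
  filter.gen = neg(27) = -27
  router.gen = min2(-27, 9) = -27
  shard.gen = max2(-27, -27) = -27
  tables.gen = max2(-27, -27) = -27

Second demand — change propagation:
  east.gen: re-runs because patch.txt -7->-5; new result -5.
  audit.gen: re-runs because east.gen -7->-5; new result 9 (unchanged).
  schema.gen: re-runs because east.gen -7->-5; new result 9 (unchanged).
  north.gen: re-examined; everything it read last time is the same (audit.gen unchanged, schema.gen unchanged) — cache 18 kept, no run.
  stage.gen: re-examined; everything it read last time is the same (audit.gen unchanged) — cache 9 kept, no run.
  cache.gen: re-examined; everything it read last time is the same (stage.gen unchanged, schema.gen unchanged) — cache 18 kept, no run.
  deps.gen: re-examined; everything it read last time is the same (cache.gen unchanged, stage.gen unchanged) — cache 9 kept, no run.
  core.gen: re-examined; everything it read last time is the same (deps.gen unchanged, north.gen unchanged) — cache 27 kept, no run.
  south.gen: re-examined; everything it read last time is the same (north.gen unchanged, core.gen unchanged) — cache 27 kept, no run.
  beta.gen: re-examined; everything it read last time is the same (south.gen unchanged, schema.gen unchanged) — cache 27 kept, no run.
  export.gen: re-runs because east.gen -7->-5; new result 27 (unchanged).
  delta.gen: re-examined; everything it read last time is the same (export.gen unchanged) — cache -27 kept, no run.
  filter.gen: re-examined; everything it read last time is the same (south.gen unchanged) — cache -27 kept, no run.
  router.gen: re-examined; everything it read last time is the same (filter.gen unchanged, stage.gen unchanged) — cache -27 kept, no run.
  shard.gen: re-examined; everything it read last time is the same (router.gen unchanged, delta.gen unchanged) — cache -27 kept, no run.
  tables.gen: re-examined; everything it read last time is the same (router.gen unchanged, shard.gen unchanged) — cache -27 kept, no run.

The important point: at stage.gen every value read last time is unchanged, so the dirty flag clears without a run.

Dirty set: audit.gen, beta.gen, cache.gen, core.gen, delta.gen, deps.gen, east.gen, export.gen, filter.gen, north.gen, router.gen, schema.gen, shard.gen, south.gen, stage.gen, tables.gen.
Run set: audit.gen, east.gen, export.gen, schema.gen (4 run).
Re-examined without running (cache reused): beta.gen, cache.gen, core.gen, delta.gen, deps.gen, filter.gen, north.gen, router.gen, shard.gen, south.gen, stage.gen, tables.gen.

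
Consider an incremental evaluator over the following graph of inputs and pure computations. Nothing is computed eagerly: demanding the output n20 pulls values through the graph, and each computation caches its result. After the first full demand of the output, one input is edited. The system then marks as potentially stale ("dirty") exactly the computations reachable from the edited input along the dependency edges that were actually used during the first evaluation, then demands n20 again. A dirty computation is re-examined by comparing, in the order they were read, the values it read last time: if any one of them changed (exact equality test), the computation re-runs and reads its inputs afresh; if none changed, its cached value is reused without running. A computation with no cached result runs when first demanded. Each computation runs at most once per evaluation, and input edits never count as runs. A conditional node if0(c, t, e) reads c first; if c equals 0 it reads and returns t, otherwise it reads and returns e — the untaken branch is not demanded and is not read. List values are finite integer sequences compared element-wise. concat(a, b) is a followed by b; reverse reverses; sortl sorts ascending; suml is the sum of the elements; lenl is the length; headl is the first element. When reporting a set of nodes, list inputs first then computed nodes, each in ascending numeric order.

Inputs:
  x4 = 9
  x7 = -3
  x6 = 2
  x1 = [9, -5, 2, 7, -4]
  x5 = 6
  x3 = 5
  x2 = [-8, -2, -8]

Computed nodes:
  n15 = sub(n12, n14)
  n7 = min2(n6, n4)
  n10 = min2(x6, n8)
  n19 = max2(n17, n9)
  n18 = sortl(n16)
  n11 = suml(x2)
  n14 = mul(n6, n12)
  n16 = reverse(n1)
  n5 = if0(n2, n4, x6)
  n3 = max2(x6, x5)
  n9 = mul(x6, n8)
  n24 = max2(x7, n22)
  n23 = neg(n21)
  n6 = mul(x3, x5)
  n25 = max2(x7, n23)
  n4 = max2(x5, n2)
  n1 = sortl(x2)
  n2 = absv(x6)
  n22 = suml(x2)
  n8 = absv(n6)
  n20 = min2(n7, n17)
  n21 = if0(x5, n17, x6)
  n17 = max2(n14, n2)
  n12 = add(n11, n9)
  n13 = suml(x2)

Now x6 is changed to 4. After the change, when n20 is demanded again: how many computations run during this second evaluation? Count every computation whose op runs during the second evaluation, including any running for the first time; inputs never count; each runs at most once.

Initial pass — values computed on the first demand:
  n2 = absv(2) = 2
  n4 = max2(6, 2) = 6
  n6 = mul(5, 6) = 30
  n7 = min2(30, 6) = 6
  n8 = absv(30) = 30
  n9 = mul(2, 30) = 60
  n11 = suml([-8, -2, -8]) = -18
  n12 = add(-18, 60) = 42
  n14 = mul(30, 42) = 1260
  n17 = max2(1260, 2) = 1260
  n20 = min2(6, 1260) = 6

Second demand — change propagation:
  n2: re-runs because x6 2->4; new result 4.
  n4: re-runs because n2 2->4; new result 6 (unchanged).
  n7: re-examined; everything it read last time is the same (n6 unchanged, n4 unchanged) — cache 6 kept, no run.
  n9: re-runs because x6 2->4; new result 120.
  n12: re-runs because n9 60->120; new result 102.
  n14: re-runs because n12 42->102; new result 3060.
  n17: re-runs because n14 1260->3060; n2 2->4; new result 3060.
  n20: re-runs because n17 1260->3060; new result 6 (unchanged).

The important point: at n7 every value read last time is unchanged, so the dirty flag clears without a run.

Run set: n2, n4, n9, n12, n14, n17, n20 (7 run).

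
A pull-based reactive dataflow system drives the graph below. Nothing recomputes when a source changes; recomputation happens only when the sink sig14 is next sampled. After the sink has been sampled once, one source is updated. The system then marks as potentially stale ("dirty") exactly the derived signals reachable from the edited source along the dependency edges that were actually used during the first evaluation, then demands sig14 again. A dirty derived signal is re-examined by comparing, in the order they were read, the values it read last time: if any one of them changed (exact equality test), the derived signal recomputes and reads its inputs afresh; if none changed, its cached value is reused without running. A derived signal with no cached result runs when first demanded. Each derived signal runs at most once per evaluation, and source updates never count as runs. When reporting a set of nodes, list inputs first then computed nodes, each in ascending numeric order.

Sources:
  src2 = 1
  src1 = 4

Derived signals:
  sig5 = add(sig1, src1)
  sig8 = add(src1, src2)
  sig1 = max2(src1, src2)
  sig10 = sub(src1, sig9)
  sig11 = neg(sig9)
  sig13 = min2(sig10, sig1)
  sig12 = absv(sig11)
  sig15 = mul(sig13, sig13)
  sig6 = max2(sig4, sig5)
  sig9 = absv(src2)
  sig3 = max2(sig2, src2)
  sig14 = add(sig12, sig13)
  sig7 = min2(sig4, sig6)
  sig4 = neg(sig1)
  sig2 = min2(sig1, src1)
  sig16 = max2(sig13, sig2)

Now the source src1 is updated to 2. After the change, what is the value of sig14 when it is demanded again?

New value of sig14: 2.

First evaluation (everything demanded from the output):
  sig1 = max2(4, 1) = 4
  sig9 = absv(1) = 1
  sig10 = sub(4, 1) = 3
  sig11 = neg(1) = -1
  sig12 = absv(-1) = 1
  sig13 = min2(3, 4) = 3
  sig14 = add(1, 3) = 4

Propagation after the edit:
  sig1: runs — src1 4->2; result 2.
  sig10: runs — src1 4->2; result 1.
  sig13: runs — sig10 3->1; sig1 4->2; result 1.
  sig14: runs — sig13 3->1; result 2.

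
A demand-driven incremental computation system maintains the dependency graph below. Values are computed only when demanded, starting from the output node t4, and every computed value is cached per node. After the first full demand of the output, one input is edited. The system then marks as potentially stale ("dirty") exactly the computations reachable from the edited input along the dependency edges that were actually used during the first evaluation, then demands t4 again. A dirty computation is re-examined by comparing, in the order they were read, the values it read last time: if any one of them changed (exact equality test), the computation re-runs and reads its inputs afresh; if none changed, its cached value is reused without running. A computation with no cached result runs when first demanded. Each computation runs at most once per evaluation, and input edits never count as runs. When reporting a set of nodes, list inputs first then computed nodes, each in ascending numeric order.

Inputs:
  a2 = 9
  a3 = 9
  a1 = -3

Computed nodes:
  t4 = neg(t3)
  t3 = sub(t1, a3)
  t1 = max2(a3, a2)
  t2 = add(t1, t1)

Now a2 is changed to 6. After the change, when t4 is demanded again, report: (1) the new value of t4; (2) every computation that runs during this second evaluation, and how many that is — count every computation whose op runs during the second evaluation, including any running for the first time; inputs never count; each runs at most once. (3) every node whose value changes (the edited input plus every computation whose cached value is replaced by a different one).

New value of t4: 0.
Computations that run: t1 — 1 in total.
Values that change: a2.
Key observation: the change is absorbed at t1 — it re-runs but produces the same value, and the output's value is unchanged.

First evaluation (everything demanded from the output):
  t1 = max2(9, 9) = 9
  t3 = sub(9, 9) = 0
  t4 = neg(0) = 0

Propagation after the edit:
  t1: runs — a2 9->6; result 9 (same value as before).
  t3: checked — values it read are unchanged (t1 unchanged, a3 unchanged); reused cached 0 without running.
  t4: checked — values it read are unchanged (t3 unchanged); reused cached 0 without running.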